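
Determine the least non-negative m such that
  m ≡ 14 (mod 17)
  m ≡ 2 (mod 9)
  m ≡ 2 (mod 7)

65

From m ≡ 14 (mod 17) write m = 14 + 17t. Substituting into m ≡ 2 (mod 9) gives 17t ≡ 6 (mod 9), and since 8⁻¹ ≡ 8 (mod 9), t ≡ 3. Hence m ≡ 14 + 17·3 = 65 (mod 153).
From m ≡ 65 (mod 153) write m = 65 + 153t. Substituting into m ≡ 2 (mod 7) gives 153t ≡ 0 (mod 7), and since 6⁻¹ ≡ 6 (mod 7), t ≡ 0. Hence m ≡ 65 + 153·0 = 65 (mod 1071).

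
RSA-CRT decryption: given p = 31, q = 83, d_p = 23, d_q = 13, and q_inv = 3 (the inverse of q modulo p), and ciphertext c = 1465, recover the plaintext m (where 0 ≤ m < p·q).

m₁ = c^(d_p) mod p: c ≡ 8 (mod 31), and 8^23 mod 31 = 16.
m₂ = c^(d_q) mod q: c ≡ 54 (mod 83), and 54^13 mod 83 = 71.
h = q_inv·(m₁ − m₂) mod p = 3·(16 − 71) mod 31 = 21.
m = m₂ + h·q = 71 + 21·83 = 1814.

1814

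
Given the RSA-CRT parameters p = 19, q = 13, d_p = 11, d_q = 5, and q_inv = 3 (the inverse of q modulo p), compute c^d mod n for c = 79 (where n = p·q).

m₁ = c^(d_p) mod p: c ≡ 3 (mod 19), and 3^11 mod 19 = 10.
m₂ = c^(d_q) mod q: c ≡ 1 (mod 13), and 1^5 mod 13 = 1.
h = q_inv·(m₁ − m₂) mod p = 3·(10 − 1) mod 19 = 8.
m = m₂ + h·q = 1 + 8·13 = 105.

105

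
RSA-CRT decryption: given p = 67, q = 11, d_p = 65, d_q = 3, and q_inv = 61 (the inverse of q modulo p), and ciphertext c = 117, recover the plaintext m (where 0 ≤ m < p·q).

398

m₁ = c^(d_p) mod p: c ≡ 50 (mod 67), and 50^65 mod 67 = 63.
m₂ = c^(d_q) mod q: c ≡ 7 (mod 11), and 7^3 mod 11 = 2.
h = q_inv·(m₁ − m₂) mod p = 61·(63 − 2) mod 67 = 36.
m = m₂ + h·q = 2 + 36·11 = 398.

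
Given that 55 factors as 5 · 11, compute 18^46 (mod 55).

Mod 5: 18 ≡ 3; by Fermat, exponent reduces to 46 mod 4 = 2; 3^2 ≡ 4 (mod 5).
Mod 11: 18 ≡ 7; by Fermat, exponent reduces to 46 mod 10 = 6; 7^6 ≡ 4 (mod 11).
Combine by CRT: x ≡ 4 (mod 5), x ≡ 4 (mod 11) ⇒ x ≡ 4 (mod 55).

4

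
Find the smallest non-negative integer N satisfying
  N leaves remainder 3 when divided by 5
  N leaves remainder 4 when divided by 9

Combine the congruences pairwise.
From N ≡ 3 (mod 5) write N = 3 + 5t. Substituting into N ≡ 4 (mod 9) gives 5t ≡ 1 (mod 9), and since 5⁻¹ ≡ 2 (mod 9), t ≡ 2. Hence N ≡ 3 + 5·2 = 13 (mod 45).

13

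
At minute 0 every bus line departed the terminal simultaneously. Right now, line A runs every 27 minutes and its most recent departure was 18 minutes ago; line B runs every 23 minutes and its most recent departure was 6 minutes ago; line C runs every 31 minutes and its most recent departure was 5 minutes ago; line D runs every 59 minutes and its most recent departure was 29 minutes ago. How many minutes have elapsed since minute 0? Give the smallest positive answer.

The moduli are pairwise coprime; N = 27·23·31·59 = 1135809.
N/27 = 42067; 42067 ≡ 1 (mod 27), inverse 1.
N/23 = 49383; 49383 ≡ 2 (mod 23); 2·12 ≡ 1, so inverse 12.
N/31 = 36639; 36639 ≡ 28 (mod 31); 28·10 ≡ 1, so inverse 10.
N/59 = 19251; 19251 ≡ 17 (mod 59); 17·7 ≡ 1, so inverse 7.
t ≡ 18·42067·1 + 6·49383·12 + 5·36639·10 + 29·19251·7 = 10052685.
10052685 mod 1135809 = 966213.

966213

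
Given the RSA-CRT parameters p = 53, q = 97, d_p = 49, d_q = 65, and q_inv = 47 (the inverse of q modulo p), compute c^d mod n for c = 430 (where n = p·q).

m₁ = c^(d_p) mod p: c ≡ 6 (mod 53), and 6^49 mod 53 = 40.
m₂ = c^(d_q) mod q: c ≡ 42 (mod 97), and 42^65 mod 97 = 42.
h = q_inv·(m₁ − m₂) mod p = 47·(40 − 42) mod 53 = 12.
m = m₂ + h·q = 42 + 12·97 = 1206.

1206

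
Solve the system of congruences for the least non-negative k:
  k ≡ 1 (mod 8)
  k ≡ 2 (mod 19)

From k ≡ 1 (mod 8) write k = 1 + 8t. Substituting into k ≡ 2 (mod 19) gives 8t ≡ 1 (mod 19), and since 8⁻¹ ≡ 12 (mod 19), t ≡ 12. Hence k ≡ 1 + 8·12 = 97 (mod 152).

97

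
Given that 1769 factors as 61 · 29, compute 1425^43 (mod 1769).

Mod 61: 1425 ≡ 22; 22^43 ≡ 15 (mod 61).
Mod 29: 1425 ≡ 4; by Fermat, exponent reduces to 43 mod 28 = 15; 4^15 ≡ 4 (mod 29).
Combine by CRT: x ≡ 15 (mod 61), x ≡ 4 (mod 29) ⇒ x ≡ 381 (mod 1769).

381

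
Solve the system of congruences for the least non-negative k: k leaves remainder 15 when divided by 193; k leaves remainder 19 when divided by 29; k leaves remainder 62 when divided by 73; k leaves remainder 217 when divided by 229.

The moduli are pairwise coprime; N = 193·29·73·229 = 93565049.
N/193 = 484793; 484793 ≡ 170 (mod 193); 170·151 ≡ 1, so inverse 151.
N/29 = 3226381; 3226381 ≡ 15 (mod 29); 15·2 ≡ 1, so inverse 2.
N/73 = 1281713; 1281713 ≡ 52 (mod 73); 52·66 ≡ 1, so inverse 66.
N/229 = 408581; 408581 ≡ 45 (mod 229); 45·56 ≡ 1, so inverse 56.
k ≡ 15·484793·151 + 19·3226381·2 + 62·1281713·66 + 217·408581·56 = 11430504531.
11430504531 mod 93565049 = 15568553.

15568553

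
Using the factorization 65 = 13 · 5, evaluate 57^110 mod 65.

64

Mod 13: 57 ≡ 5; by Fermat, exponent reduces to 110 mod 12 = 2; 5^2 ≡ 12 (mod 13).
Mod 5: 57 ≡ 2; by Fermat, exponent reduces to 110 mod 4 = 2; 2^2 ≡ 4 (mod 5).
Combine by CRT: x ≡ 12 (mod 13), x ≡ 4 (mod 5) ⇒ x ≡ 64 (mod 65).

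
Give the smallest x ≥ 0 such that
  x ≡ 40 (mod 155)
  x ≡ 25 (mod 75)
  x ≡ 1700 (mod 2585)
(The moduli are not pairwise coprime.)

1113250

gcd(155, 75) = 5 and 5 | (25 − 40), so the pair is consistent; merging gives x ≡ 1900 (mod 2325), where 2325 = lcm(155, 75).
gcd(2325, 2585) = 5 and 5 | (1700 − 1900), so the pair is consistent; merging gives x ≡ 1113250 (mod 1202025), where 1202025 = lcm(2325, 2585).
The solution is unique modulo lcm(155, 75, 2585) = 1202025.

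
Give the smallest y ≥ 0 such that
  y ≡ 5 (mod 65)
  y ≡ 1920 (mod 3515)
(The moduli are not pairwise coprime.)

26525

gcd(65, 3515) = 5 and 5 | (1920 − 5), so the pair is consistent; merging gives y ≡ 26525 (mod 45695), where 45695 = lcm(65, 3515).
The solution is unique modulo lcm(65, 3515) = 45695.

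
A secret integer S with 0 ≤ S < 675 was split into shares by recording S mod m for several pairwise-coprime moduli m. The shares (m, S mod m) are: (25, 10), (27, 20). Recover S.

From S ≡ 10 (mod 25) write S = 10 + 25t. Substituting into S ≡ 20 (mod 27) gives 25t ≡ 10 (mod 27), and since 25⁻¹ ≡ 13 (mod 27), t ≡ 22. Hence S ≡ 10 + 25·22 = 560 (mod 675).

560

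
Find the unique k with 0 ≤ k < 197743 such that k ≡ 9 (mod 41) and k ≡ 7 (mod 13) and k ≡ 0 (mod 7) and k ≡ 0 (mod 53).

24486

The moduli are pairwise coprime; N = 41·13·7·53 = 197743.
N/41 = 4823; 4823 ≡ 26 (mod 41); 26·30 ≡ 1, so inverse 30.
N/13 = 15211; 15211 ≡ 1 (mod 13), inverse 1.
N/7 = 28249; 28249 ≡ 4 (mod 7); 4·2 ≡ 1, so inverse 2.
N/53 = 3731; 3731 ≡ 21 (mod 53); 21·48 ≡ 1, so inverse 48.
k ≡ 9·4823·30 + 7·15211·1 + 0·28249·2 + 0·3731·48 = 1408687.
1408687 mod 197743 = 24486.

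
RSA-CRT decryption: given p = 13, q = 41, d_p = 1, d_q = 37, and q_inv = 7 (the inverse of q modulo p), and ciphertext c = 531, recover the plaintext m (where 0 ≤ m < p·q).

128

m₁ = c^(d_p) mod p: c ≡ 11 (mod 13), and 11^1 mod 13 = 11.
m₂ = c^(d_q) mod q: c ≡ 39 (mod 41), and 39^37 mod 41 = 5.
h = q_inv·(m₁ − m₂) mod p = 7·(11 − 5) mod 13 = 3.
m = m₂ + h·q = 5 + 3·41 = 128.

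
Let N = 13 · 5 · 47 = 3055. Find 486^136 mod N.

Mod 13: 486 ≡ 5; by Fermat, exponent reduces to 136 mod 12 = 4; 5^4 ≡ 1 (mod 13).
Mod 5: 486 ≡ 1; since 4 | 136, by Fermat 1^136 ≡ 1 (mod 5).
Mod 47: 486 ≡ 16; by Fermat, exponent reduces to 136 mod 46 = 44; 16^44 ≡ 9 (mod 47).
Combine by CRT: x ≡ 1 (mod 13), x ≡ 1 (mod 5), x ≡ 9 (mod 47) ⇒ x ≡ 2406 (mod 3055).

2406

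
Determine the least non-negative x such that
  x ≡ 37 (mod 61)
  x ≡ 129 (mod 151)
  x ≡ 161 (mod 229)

The moduli are pairwise coprime; N = 61·151·229 = 2109319.
N/61 = 34579; 34579 ≡ 53 (mod 61); 53·38 ≡ 1, so inverse 38.
N/151 = 13969; 13969 ≡ 77 (mod 151); 77·51 ≡ 1, so inverse 51.
N/229 = 9211; 9211 ≡ 51 (mod 229); 51·9 ≡ 1, so inverse 9.
x ≡ 37·34579·38 + 129·13969·51 + 161·9211·9 = 153866864.
153866864 mod 2109319 = 1995896.

1995896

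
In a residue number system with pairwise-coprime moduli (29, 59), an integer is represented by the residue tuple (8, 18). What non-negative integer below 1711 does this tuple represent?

Combine the congruences pairwise.
From x ≡ 8 (mod 29) write x = 8 + 29t. Substituting into x ≡ 18 (mod 59) gives 29t ≡ 10 (mod 59), and since 29⁻¹ ≡ 57 (mod 59), t ≡ 39. Hence x ≡ 8 + 29·39 = 1139 (mod 1711).

1139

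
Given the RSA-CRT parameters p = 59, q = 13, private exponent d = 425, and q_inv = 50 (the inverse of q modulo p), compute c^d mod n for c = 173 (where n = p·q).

335

d_p = d mod (p−1) = 425 mod 58 = 19; d_q = d mod (q−1) = 5.
m₁ = c^(d_p) mod p: c ≡ 55 (mod 59), and 55^19 mod 59 = 40.
m₂ = c^(d_q) mod q: c ≡ 4 (mod 13), and 4^5 mod 13 = 10.
h = q_inv·(m₁ − m₂) mod p = 50·(40 − 10) mod 59 = 25.
m = m₂ + h·q = 10 + 25·13 = 335.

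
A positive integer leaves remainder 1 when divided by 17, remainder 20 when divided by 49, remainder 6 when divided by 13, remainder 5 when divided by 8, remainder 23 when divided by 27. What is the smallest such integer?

From k ≡ 1 (mod 17) write k = 1 + 17t. Substituting into k ≡ 20 (mod 49) gives 17t ≡ 19 (mod 49), and since 17⁻¹ ≡ 26 (mod 49), t ≡ 4. Hence k ≡ 1 + 17·4 = 69 (mod 833).
From k ≡ 69 (mod 833) write k = 69 + 833t. Substituting into k ≡ 6 (mod 13) gives 833t ≡ 2 (mod 13), and since 1⁻¹ ≡ 1 (mod 13), t ≡ 2. Hence k ≡ 69 + 833·2 = 1735 (mod 10829).
From k ≡ 1735 (mod 10829) write k = 1735 + 10829t. Substituting into k ≡ 5 (mod 8) gives 10829t ≡ 6 (mod 8), and since 5⁻¹ ≡ 5 (mod 8), t ≡ 6. Hence k ≡ 1735 + 10829·6 = 66709 (mod 86632).
From k ≡ 66709 (mod 86632) write k = 66709 + 86632t. Substituting into k ≡ 23 (mod 27) gives 86632t ≡ 4 (mod 27), and since 16⁻¹ ≡ 22 (mod 27), t ≡ 7. Hence k ≡ 66709 + 86632·7 = 673133 (mod 2339064).

673133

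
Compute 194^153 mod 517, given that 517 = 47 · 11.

Mod 47: 194 ≡ 6; by Fermat, exponent reduces to 153 mod 46 = 15; 6^15 ≡ 2 (mod 47).
Mod 11: 194 ≡ 7; by Fermat, exponent reduces to 153 mod 10 = 3; 7^3 ≡ 2 (mod 11).
Combine by CRT: x ≡ 2 (mod 47), x ≡ 2 (mod 11) ⇒ x ≡ 2 (mod 517).

2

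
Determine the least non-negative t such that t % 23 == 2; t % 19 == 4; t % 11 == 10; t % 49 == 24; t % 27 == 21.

The moduli are pairwise coprime; N = 23·19·11·49·27 = 6359661.
N/23 = 276507; 276507 ≡ 1 (mod 23), inverse 1.
N/19 = 334719; 334719 ≡ 15 (mod 19); 15·14 ≡ 1, so inverse 14.
N/11 = 578151; 578151 ≡ 2 (mod 11); 2·6 ≡ 1, so inverse 6.
N/49 = 129789; 129789 ≡ 37 (mod 49); 37·4 ≡ 1, so inverse 4.
N/27 = 235543; 235543 ≡ 22 (mod 27); 22·16 ≡ 1, so inverse 16.
t ≡ 2·276507·1 + 4·334719·14 + 10·578151·6 + 24·129789·4 + 21·235543·16 = 145588530.
145588530 mod 6359661 = 5675988.

5675988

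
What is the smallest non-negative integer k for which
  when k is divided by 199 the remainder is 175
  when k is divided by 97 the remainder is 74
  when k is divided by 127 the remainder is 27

The moduli are pairwise coprime; N = 199·97·127 = 2451481.
N/199 = 12319; 12319 ≡ 180 (mod 199); 180·178 ≡ 1, so inverse 178.
N/97 = 25273; 25273 ≡ 53 (mod 97); 53·11 ≡ 1, so inverse 11.
N/127 = 19303; 19303 ≡ 126 (mod 127); 126·126 ≡ 1, so inverse 126.
k ≡ 175·12319·178 + 74·25273·11 + 27·19303·126 = 469977878.
469977878 mod 2451481 = 1745007.

1745007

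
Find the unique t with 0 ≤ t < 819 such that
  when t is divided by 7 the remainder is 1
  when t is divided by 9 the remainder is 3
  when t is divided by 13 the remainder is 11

687

The moduli are pairwise coprime; N = 7·9·13 = 819.
N/7 = 117; 117 ≡ 5 (mod 7); 5·3 ≡ 1, so inverse 3.
N/9 = 91; 91 ≡ 1 (mod 9), inverse 1.
N/13 = 63; 63 ≡ 11 (mod 13); 11·6 ≡ 1, so inverse 6.
t ≡ 1·117·3 + 3·91·1 + 11·63·6 = 4782.
4782 mod 819 = 687.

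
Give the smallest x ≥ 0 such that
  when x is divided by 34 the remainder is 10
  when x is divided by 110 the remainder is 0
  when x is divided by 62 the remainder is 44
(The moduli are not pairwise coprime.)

46420

gcd(34, 110) = 2 and 2 | (0 − 10), so the pair is consistent; merging gives x ≡ 1540 (mod 1870), where 1870 = lcm(34, 110).
gcd(1870, 62) = 2 and 2 | (44 − 1540), so the pair is consistent; merging gives x ≡ 46420 (mod 57970), where 57970 = lcm(1870, 62).
The solution is unique modulo lcm(34, 110, 62) = 57970.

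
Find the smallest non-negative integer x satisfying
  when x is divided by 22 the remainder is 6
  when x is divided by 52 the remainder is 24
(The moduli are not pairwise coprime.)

336

Combine the congruences pairwise.
gcd(22, 52) = 2 and 2 | (24 − 6), so the pair is consistent; merging gives x ≡ 336 (mod 572), where 572 = lcm(22, 52).
The solution is unique modulo lcm(22, 52) = 572.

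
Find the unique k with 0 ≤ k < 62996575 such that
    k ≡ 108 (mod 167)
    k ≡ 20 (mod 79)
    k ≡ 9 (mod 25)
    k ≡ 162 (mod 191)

From k ≡ 108 (mod 167) write k = 108 + 167t. Substituting into k ≡ 20 (mod 79) gives 167t ≡ 70 (mod 79), and since 9⁻¹ ≡ 44 (mod 79), t ≡ 78. Hence k ≡ 108 + 167·78 = 13134 (mod 13193).
From k ≡ 13134 (mod 13193) write k = 13134 + 13193t. Substituting into k ≡ 9 (mod 25) gives 13193t ≡ 0 (mod 25), and since 18⁻¹ ≡ 7 (mod 25), t ≡ 0. Hence k ≡ 13134 + 13193·0 = 13134 (mod 329825).
From k ≡ 13134 (mod 329825) write k = 13134 + 329825t. Substituting into k ≡ 162 (mod 191) gives 329825t ≡ 16 (mod 191), and since 159⁻¹ ≡ 185 (mod 191), t ≡ 95. Hence k ≡ 13134 + 329825·95 = 31346509 (mod 62996575).

31346509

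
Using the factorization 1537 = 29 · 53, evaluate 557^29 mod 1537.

Mod 29: 557 ≡ 6; by Fermat, exponent reduces to 29 mod 28 = 1; 6^1 ≡ 6 (mod 29).
Mod 53: 557 ≡ 27; 27^29 ≡ 33 (mod 53).
Combine by CRT: x ≡ 6 (mod 29), x ≡ 33 (mod 53) ⇒ x ≡ 934 (mod 1537).

934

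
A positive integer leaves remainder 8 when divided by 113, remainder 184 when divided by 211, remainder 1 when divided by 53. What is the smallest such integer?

The moduli are pairwise coprime; N = 113·211·53 = 1263679.
N/113 = 11183; 11183 ≡ 109 (mod 113); 109·28 ≡ 1, so inverse 28.
N/211 = 5989; 5989 ≡ 81 (mod 211); 81·99 ≡ 1, so inverse 99.
N/53 = 23843; 23843 ≡ 46 (mod 53); 46·15 ≡ 1, so inverse 15.
k ≡ 8·11183·28 + 184·5989·99 + 1·23843·15 = 111958261.
111958261 mod 1263679 = 754509.

754509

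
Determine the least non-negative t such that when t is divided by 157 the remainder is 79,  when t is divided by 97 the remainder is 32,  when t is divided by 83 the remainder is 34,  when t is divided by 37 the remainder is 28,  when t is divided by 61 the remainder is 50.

2475095973

From t ≡ 79 (mod 157) write t = 79 + 157s. Substituting into t ≡ 32 (mod 97) gives 157s ≡ 50 (mod 97), and since 60⁻¹ ≡ 76 (mod 97), s ≡ 17. Hence t ≡ 79 + 157·17 = 2748 (mod 15229).
From t ≡ 2748 (mod 15229) write t = 2748 + 15229s. Substituting into t ≡ 34 (mod 83) gives 15229s ≡ 25 (mod 83), and since 40⁻¹ ≡ 27 (mod 83), s ≡ 11. Hence t ≡ 2748 + 15229·11 = 170267 (mod 1264007).
From t ≡ 170267 (mod 1264007) write t = 170267 + 1264007s. Substituting into t ≡ 28 (mod 37) gives 1264007s ≡ 35 (mod 37), and since 13⁻¹ ≡ 20 (mod 37), s ≡ 34. Hence t ≡ 170267 + 1264007·34 = 43146505 (mod 46768259).
From t ≡ 43146505 (mod 46768259) write t = 43146505 + 46768259s. Substituting into t ≡ 50 (mod 61) gives 46768259s ≡ 4 (mod 61), and since 47⁻¹ ≡ 13 (mod 61), s ≡ 52. Hence t ≡ 43146505 + 46768259·52 = 2475095973 (mod 2852863799).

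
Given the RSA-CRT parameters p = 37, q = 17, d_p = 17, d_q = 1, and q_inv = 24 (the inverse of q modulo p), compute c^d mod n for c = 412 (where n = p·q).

m₁ = c^(d_p) mod p: c ≡ 5 (mod 37), and 5^17 mod 37 = 22.
m₂ = c^(d_q) mod q: c ≡ 4 (mod 17), and 4^1 mod 17 = 4.
h = q_inv·(m₁ − m₂) mod p = 24·(22 − 4) mod 37 = 25.
m = m₂ + h·q = 4 + 25·17 = 429.

429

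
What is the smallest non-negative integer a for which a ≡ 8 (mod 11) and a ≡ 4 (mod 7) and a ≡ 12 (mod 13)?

The moduli are pairwise coprime; N = 11·7·13 = 1001.
N/11 = 91; 91 ≡ 3 (mod 11); 3·4 ≡ 1, so inverse 4.
N/7 = 143; 143 ≡ 3 (mod 7); 3·5 ≡ 1, so inverse 5.
N/13 = 77; 77 ≡ 12 (mod 13); 12·12 ≡ 1, so inverse 12.
a ≡ 8·91·4 + 4·143·5 + 12·77·12 = 16860.
16860 mod 1001 = 844.

844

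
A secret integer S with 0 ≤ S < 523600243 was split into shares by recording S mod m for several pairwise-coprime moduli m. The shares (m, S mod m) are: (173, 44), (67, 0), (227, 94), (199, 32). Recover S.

From S ≡ 44 (mod 173) write S = 44 + 173t. Substituting into S ≡ 0 (mod 67) gives 173t ≡ 23 (mod 67), and since 39⁻¹ ≡ 55 (mod 67), t ≡ 59. Hence S ≡ 44 + 173·59 = 10251 (mod 11591).
From S ≡ 10251 (mod 11591) write S = 10251 + 11591t. Substituting into S ≡ 94 (mod 227) gives 11591t ≡ 58 (mod 227), and since 14⁻¹ ≡ 146 (mod 227), t ≡ 69. Hence S ≡ 10251 + 11591·69 = 810030 (mod 2631157).
From S ≡ 810030 (mod 2631157) write S = 810030 + 2631157t. Substituting into S ≡ 32 (mod 199) gives 2631157t ≡ 131 (mod 199), and since 178⁻¹ ≡ 180 (mod 199), t ≡ 98. Hence S ≡ 810030 + 2631157·98 = 258663416 (mod 523600243).

258663416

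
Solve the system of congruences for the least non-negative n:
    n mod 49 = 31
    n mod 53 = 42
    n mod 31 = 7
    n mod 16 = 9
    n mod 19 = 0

From n ≡ 31 (mod 49) write n = 31 + 49t. Substituting into n ≡ 42 (mod 53) gives 49t ≡ 11 (mod 53), and since 49⁻¹ ≡ 13 (mod 53), t ≡ 37. Hence n ≡ 31 + 49·37 = 1844 (mod 2597).
From n ≡ 1844 (mod 2597) write n = 1844 + 2597t. Substituting into n ≡ 7 (mod 31) gives 2597t ≡ 23 (mod 31), and since 24⁻¹ ≡ 22 (mod 31), t ≡ 10. Hence n ≡ 1844 + 2597·10 = 27814 (mod 80507).
From n ≡ 27814 (mod 80507) write n = 27814 + 80507t. Substituting into n ≡ 9 (mod 16) gives 80507t ≡ 3 (mod 16), and since 11⁻¹ ≡ 3 (mod 16), t ≡ 9. Hence n ≡ 27814 + 80507·9 = 752377 (mod 1288112).
From n ≡ 752377 (mod 1288112) write n = 752377 + 1288112t. Substituting into n ≡ 0 (mod 19) gives 1288112t ≡ 4 (mod 19), and since 7⁻¹ ≡ 11 (mod 19), t ≡ 6. Hence n ≡ 752377 + 1288112·6 = 8481049 (mod 24474128).

8481049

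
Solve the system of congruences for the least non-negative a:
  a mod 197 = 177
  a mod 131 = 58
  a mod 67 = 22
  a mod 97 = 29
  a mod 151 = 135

502028476

From a ≡ 177 (mod 197) write a = 177 + 197t. Substituting into a ≡ 58 (mod 131) gives 197t ≡ 12 (mod 131), and since 66⁻¹ ≡ 2 (mod 131), t ≡ 24. Hence a ≡ 177 + 197·24 = 4905 (mod 25807).
From a ≡ 4905 (mod 25807) write a = 4905 + 25807t. Substituting into a ≡ 22 (mod 67) gives 25807t ≡ 8 (mod 67), and since 12⁻¹ ≡ 28 (mod 67), t ≡ 23. Hence a ≡ 4905 + 25807·23 = 598466 (mod 1729069).
From a ≡ 598466 (mod 1729069) write a = 598466 + 1729069t. Substituting into a ≡ 29 (mod 97) gives 1729069t ≡ 53 (mod 97), and since 44⁻¹ ≡ 86 (mod 97), t ≡ 96. Hence a ≡ 598466 + 1729069·96 = 166589090 (mod 167719693).
From a ≡ 166589090 (mod 167719693) write a = 166589090 + 167719693t. Substituting into a ≡ 135 (mod 151) gives 167719693t ≡ 134 (mod 151), and since 67⁻¹ ≡ 142 (mod 151), t ≡ 2. Hence a ≡ 166589090 + 167719693·2 = 502028476 (mod 25325673643).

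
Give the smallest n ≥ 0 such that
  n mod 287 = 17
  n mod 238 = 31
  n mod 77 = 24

gcd(287, 238) = 7 and 7 | (31 − 17), so the pair is consistent; merging gives n ≡ 2887 (mod 9758), where 9758 = lcm(287, 238).
gcd(9758, 77) = 7 and 7 | (24 − 2887), so the pair is consistent; merging gives n ≡ 80951 (mod 107338), where 107338 = lcm(9758, 77).
The solution is unique modulo lcm(287, 238, 77) = 107338.

80951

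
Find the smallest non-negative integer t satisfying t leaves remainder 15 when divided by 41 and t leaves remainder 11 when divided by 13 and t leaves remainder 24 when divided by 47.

20187

From t ≡ 15 (mod 41) write t = 15 + 41s. Substituting into t ≡ 11 (mod 13) gives 41s ≡ 9 (mod 13), and since 2⁻¹ ≡ 7 (mod 13), s ≡ 11. Hence t ≡ 15 + 41·11 = 466 (mod 533).
From t ≡ 466 (mod 533) write t = 466 + 533s. Substituting into t ≡ 24 (mod 47) gives 533s ≡ 28 (mod 47), and since 16⁻¹ ≡ 3 (mod 47), s ≡ 37. Hence t ≡ 466 + 533·37 = 20187 (mod 25051).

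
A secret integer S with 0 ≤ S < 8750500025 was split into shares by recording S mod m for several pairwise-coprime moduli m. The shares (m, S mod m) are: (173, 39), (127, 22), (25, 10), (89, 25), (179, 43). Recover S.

7904863435

The moduli are pairwise coprime; N = 173·127·25·89·179 = 8750500025.
N/173 = 50580925; 50580925 ≡ 50 (mod 173); 50·45 ≡ 1, so inverse 45.
N/127 = 68901575; 68901575 ≡ 11 (mod 127); 11·104 ≡ 1, so inverse 104.
N/25 = 350020001; 350020001 ≡ 1 (mod 25), inverse 1.
N/89 = 98320225; 98320225 ≡ 56 (mod 89); 56·62 ≡ 1, so inverse 62.
N/179 = 48885475; 48885475 ≡ 38 (mod 179); 38·33 ≡ 1, so inverse 33.
S ≡ 39·50580925·45 + 22·68901575·104 + 10·350020001·1 + 25·98320225·62 + 43·48885475·33 = 471681364760.
471681364760 mod 8750500025 = 7904863435.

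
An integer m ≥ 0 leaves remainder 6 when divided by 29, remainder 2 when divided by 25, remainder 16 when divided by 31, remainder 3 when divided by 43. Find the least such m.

The moduli are pairwise coprime; N = 29·25·31·43 = 966425.
N/29 = 33325; 33325 ≡ 4 (mod 29); 4·22 ≡ 1, so inverse 22.
N/25 = 38657; 38657 ≡ 7 (mod 25); 7·18 ≡ 1, so inverse 18.
N/31 = 31175; 31175 ≡ 20 (mod 31); 20·14 ≡ 1, so inverse 14.
N/43 = 22475; 22475 ≡ 29 (mod 43); 29·3 ≡ 1, so inverse 3.
m ≡ 6·33325·22 + 2·38657·18 + 16·31175·14 + 3·22475·3 = 12976027.
12976027 mod 966425 = 412502.

412502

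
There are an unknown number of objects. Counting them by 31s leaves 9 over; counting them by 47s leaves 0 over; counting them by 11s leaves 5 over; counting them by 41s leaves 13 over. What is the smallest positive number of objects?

The moduli are pairwise coprime; M = 31·47·11·41 = 657107.
M/31 = 21197; 21197 ≡ 24 (mod 31); 24·22 ≡ 1, so inverse 22.
M/47 = 13981; 13981 ≡ 22 (mod 47); 22·15 ≡ 1, so inverse 15.
M/11 = 59737; 59737 ≡ 7 (mod 11); 7·8 ≡ 1, so inverse 8.
M/41 = 16027; 16027 ≡ 37 (mod 41); 37·10 ≡ 1, so inverse 10.
N ≡ 9·21197·22 + 0·13981·15 + 5·59737·8 + 13·16027·10 = 8669996.
8669996 mod 657107 = 127605.

127605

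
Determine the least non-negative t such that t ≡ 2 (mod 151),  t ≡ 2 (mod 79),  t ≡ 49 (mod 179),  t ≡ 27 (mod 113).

47668286

From t ≡ 2 (mod 151) write t = 2 + 151s. Substituting into t ≡ 2 (mod 79) gives 151s ≡ 0 (mod 79), and since 72⁻¹ ≡ 45 (mod 79), s ≡ 0. Hence t ≡ 2 + 151·0 = 2 (mod 11929).
From t ≡ 2 (mod 11929) write t = 2 + 11929s. Substituting into t ≡ 49 (mod 179) gives 11929s ≡ 47 (mod 179), and since 115⁻¹ ≡ 165 (mod 179), s ≡ 58. Hence t ≡ 2 + 11929·58 = 691884 (mod 2135291).
From t ≡ 691884 (mod 2135291) write t = 691884 + 2135291s. Substituting into t ≡ 27 (mod 113) gives 2135291s ≡ 42 (mod 113), and since 43⁻¹ ≡ 92 (mod 113), s ≡ 22. Hence t ≡ 691884 + 2135291·22 = 47668286 (mod 241287883).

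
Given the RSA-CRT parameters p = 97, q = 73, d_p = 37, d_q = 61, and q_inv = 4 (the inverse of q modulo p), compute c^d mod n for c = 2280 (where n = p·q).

m₁ = c^(d_p) mod p: c ≡ 49 (mod 97), and 49^37 mod 97 = 11.
m₂ = c^(d_q) mod q: c ≡ 17 (mod 73), and 17^61 mod 73 = 56.
h = q_inv·(m₁ − m₂) mod p = 4·(11 − 56) mod 97 = 14.
m = m₂ + h·q = 56 + 14·73 = 1078.

1078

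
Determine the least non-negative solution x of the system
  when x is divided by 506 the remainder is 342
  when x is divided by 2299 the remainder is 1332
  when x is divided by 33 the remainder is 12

Combine the congruences pairwise.
gcd(506, 2299) = 11 and 11 | (1332 − 342), so the pair is consistent; merging gives x ≡ 56508 (mod 105754), where 105754 = lcm(506, 2299).
gcd(105754, 33) = 11 and 11 | (12 − 56508), so the pair is consistent; merging gives x ≡ 56508 (mod 317262), where 317262 = lcm(105754, 33).
The solution is unique modulo lcm(506, 2299, 33) = 317262.

56508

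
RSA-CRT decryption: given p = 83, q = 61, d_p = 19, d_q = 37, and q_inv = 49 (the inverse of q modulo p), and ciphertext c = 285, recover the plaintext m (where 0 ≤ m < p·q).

m₁ = c^(d_p) mod p: c ≡ 36 (mod 83), and 36^19 mod 83 = 78.
m₂ = c^(d_q) mod q: c ≡ 41 (mod 61), and 41^37 mod 61 = 27.
h = q_inv·(m₁ − m₂) mod p = 49·(78 − 27) mod 83 = 9.
m = m₂ + h·q = 27 + 9·61 = 576.

576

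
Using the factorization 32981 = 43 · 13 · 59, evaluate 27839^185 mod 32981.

28069

Mod 43: 27839 ≡ 18; by Fermat, exponent reduces to 185 mod 42 = 17; 18^17 ≡ 33 (mod 43).
Mod 13: 27839 ≡ 6; by Fermat, exponent reduces to 185 mod 12 = 5; 6^5 ≡ 2 (mod 13).
Mod 59: 27839 ≡ 50; by Fermat, exponent reduces to 185 mod 58 = 11; 50^11 ≡ 44 (mod 59).
Combine by CRT: x ≡ 33 (mod 43), x ≡ 2 (mod 13), x ≡ 44 (mod 59) ⇒ x ≡ 28069 (mod 32981).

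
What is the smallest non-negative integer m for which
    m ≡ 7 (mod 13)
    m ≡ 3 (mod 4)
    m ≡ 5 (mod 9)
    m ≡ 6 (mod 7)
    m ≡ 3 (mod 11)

From m ≡ 7 (mod 13) write m = 7 + 13t. Substituting into m ≡ 3 (mod 4) gives 13t ≡ 0 (mod 4), and since 1⁻¹ ≡ 1 (mod 4), t ≡ 0. Hence m ≡ 7 + 13·0 = 7 (mod 52).
From m ≡ 7 (mod 52) write m = 7 + 52t. Substituting into m ≡ 5 (mod 9) gives 52t ≡ 7 (mod 9), and since 7⁻¹ ≡ 4 (mod 9), t ≡ 1. Hence m ≡ 7 + 52·1 = 59 (mod 468).
From m ≡ 59 (mod 468) write m = 59 + 468t. Substituting into m ≡ 6 (mod 7) gives 468t ≡ 3 (mod 7), and since 6⁻¹ ≡ 6 (mod 7), t ≡ 4. Hence m ≡ 59 + 468·4 = 1931 (mod 3276).
From m ≡ 1931 (mod 3276) write m = 1931 + 3276t. Substituting into m ≡ 3 (mod 11) gives 3276t ≡ 8 (mod 11), and since 9⁻¹ ≡ 5 (mod 11), t ≡ 7. Hence m ≡ 1931 + 3276·7 = 24863 (mod 36036).

24863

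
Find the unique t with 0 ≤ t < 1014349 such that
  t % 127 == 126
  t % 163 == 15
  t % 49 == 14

The moduli are pairwise coprime; N = 127·163·49 = 1014349.
N/127 = 7987; 7987 ≡ 113 (mod 127); 113·9 ≡ 1, so inverse 9.
N/163 = 6223; 6223 ≡ 29 (mod 163); 29·45 ≡ 1, so inverse 45.
N/49 = 20701; 20701 ≡ 23 (mod 49); 23·32 ≡ 1, so inverse 32.
t ≡ 126·7987·9 + 15·6223·45 + 14·20701·32 = 22531831.
22531831 mod 1014349 = 216153.

216153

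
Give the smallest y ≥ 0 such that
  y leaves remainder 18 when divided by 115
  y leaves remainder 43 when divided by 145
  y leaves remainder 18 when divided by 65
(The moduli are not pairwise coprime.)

10483

gcd(115, 145) = 5 and 5 | (43 − 18), so the pair is consistent; merging gives y ≡ 478 (mod 3335), where 3335 = lcm(115, 145).
gcd(3335, 65) = 5 and 5 | (18 − 478), so the pair is consistent; merging gives y ≡ 10483 (mod 43355), where 43355 = lcm(3335, 65).
The solution is unique modulo lcm(115, 145, 65) = 43355.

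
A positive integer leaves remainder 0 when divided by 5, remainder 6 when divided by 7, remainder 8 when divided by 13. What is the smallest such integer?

125

The moduli are pairwise coprime; N = 5·7·13 = 455.
N/5 = 91; 91 ≡ 1 (mod 5), inverse 1.
N/7 = 65; 65 ≡ 2 (mod 7); 2·4 ≡ 1, so inverse 4.
N/13 = 35; 35 ≡ 9 (mod 13); 9·3 ≡ 1, so inverse 3.
t ≡ 0·91·1 + 6·65·4 + 8·35·3 = 2400.
2400 mod 455 = 125.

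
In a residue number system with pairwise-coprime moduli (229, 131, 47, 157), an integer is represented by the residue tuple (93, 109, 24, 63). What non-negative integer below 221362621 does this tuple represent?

The moduli are pairwise coprime; N = 229·131·47·157 = 221362621.
N/229 = 966649; 966649 ≡ 40 (mod 229); 40·63 ≡ 1, so inverse 63.
N/131 = 1689791; 1689791 ≡ 22 (mod 131); 22·6 ≡ 1, so inverse 6.
N/47 = 4709843; 4709843 ≡ 20 (mod 47); 20·40 ≡ 1, so inverse 40.
N/157 = 1409953; 1409953 ≡ 93 (mod 157); 93·130 ≡ 1, so inverse 130.
x ≡ 93·966649·63 + 109·1689791·6 + 24·4709843·40 + 63·1409953·130 = 22837684155.
22837684155 mod 221362621 = 37334192.

37334192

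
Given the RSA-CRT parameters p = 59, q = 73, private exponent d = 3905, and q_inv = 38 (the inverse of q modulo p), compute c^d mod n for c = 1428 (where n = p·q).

d_p = d mod (p−1) = 3905 mod 58 = 19; d_q = d mod (q−1) = 17.
m₁ = c^(d_p) mod p: c ≡ 12 (mod 59), and 12^19 mod 59 = 4.
m₂ = c^(d_q) mod q: c ≡ 41 (mod 73), and 41^17 mod 73 = 57.
h = q_inv·(m₁ − m₂) mod p = 38·(4 − 57) mod 59 = 51.
m = m₂ + h·q = 57 + 51·73 = 3780.

3780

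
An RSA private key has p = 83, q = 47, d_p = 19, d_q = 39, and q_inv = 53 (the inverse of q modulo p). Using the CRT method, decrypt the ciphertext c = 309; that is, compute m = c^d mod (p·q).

2312

m₁ = c^(d_p) mod p: c ≡ 60 (mod 83), and 60^19 mod 83 = 71.
m₂ = c^(d_q) mod q: c ≡ 27 (mod 47), and 27^39 mod 47 = 9.
h = q_inv·(m₁ − m₂) mod p = 53·(71 − 9) mod 83 = 49.
m = m₂ + h·q = 9 + 49·47 = 2312.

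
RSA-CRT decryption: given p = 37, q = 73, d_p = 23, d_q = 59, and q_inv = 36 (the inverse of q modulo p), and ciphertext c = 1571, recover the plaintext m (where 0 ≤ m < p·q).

m₁ = c^(d_p) mod p: c ≡ 17 (mod 37), and 17^23 mod 37 = 18.
m₂ = c^(d_q) mod q: c ≡ 38 (mod 73), and 38^59 mod 73 = 54.
h = q_inv·(m₁ − m₂) mod p = 36·(18 − 54) mod 37 = 36.
m = m₂ + h·q = 54 + 36·73 = 2682.

2682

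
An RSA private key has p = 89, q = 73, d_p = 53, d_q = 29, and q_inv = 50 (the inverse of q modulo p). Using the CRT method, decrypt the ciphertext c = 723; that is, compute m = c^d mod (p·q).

3852

m₁ = c^(d_p) mod p: c ≡ 11 (mod 89), and 11^53 mod 89 = 25.
m₂ = c^(d_q) mod q: c ≡ 66 (mod 73), and 66^29 mod 73 = 56.
h = q_inv·(m₁ − m₂) mod p = 50·(25 − 56) mod 89 = 52.
m = m₂ + h·q = 56 + 52·73 = 3852.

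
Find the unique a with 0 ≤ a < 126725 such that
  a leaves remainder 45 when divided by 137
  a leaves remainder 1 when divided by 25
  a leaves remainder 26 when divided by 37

Combine the congruences pairwise.
From a ≡ 45 (mod 137) write a = 45 + 137t. Substituting into a ≡ 1 (mod 25) gives 137t ≡ 6 (mod 25), and since 12⁻¹ ≡ 23 (mod 25), t ≡ 13. Hence a ≡ 45 + 137·13 = 1826 (mod 3425).
From a ≡ 1826 (mod 3425) write a = 1826 + 3425t. Substituting into a ≡ 26 (mod 37) gives 3425t ≡ 13 (mod 37), and since 21⁻¹ ≡ 30 (mod 37), t ≡ 20. Hence a ≡ 1826 + 3425·20 = 70326 (mod 126725).

70326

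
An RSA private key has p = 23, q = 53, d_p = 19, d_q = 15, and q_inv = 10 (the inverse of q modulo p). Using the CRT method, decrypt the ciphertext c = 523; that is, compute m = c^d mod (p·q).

m₁ = c^(d_p) mod p: c ≡ 17 (mod 23), and 17^19 mod 23 = 5.
m₂ = c^(d_q) mod q: c ≡ 46 (mod 53), and 46^15 mod 53 = 49.
h = q_inv·(m₁ − m₂) mod p = 10·(5 − 49) mod 23 = 20.
m = m₂ + h·q = 49 + 20·53 = 1109.

1109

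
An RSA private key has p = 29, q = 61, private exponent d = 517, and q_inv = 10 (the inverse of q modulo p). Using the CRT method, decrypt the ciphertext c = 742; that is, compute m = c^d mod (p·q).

d_p = d mod (p−1) = 517 mod 28 = 13; d_q = d mod (q−1) = 37.
m₁ = c^(d_p) mod p: c ≡ 17 (mod 29), and 17^13 mod 29 = 17.
m₂ = c^(d_q) mod q: c ≡ 10 (mod 61), and 10^37 mod 61 = 35.
h = q_inv·(m₁ − m₂) mod p = 10·(17 − 35) mod 29 = 23.
m = m₂ + h·q = 35 + 23·61 = 1438.

1438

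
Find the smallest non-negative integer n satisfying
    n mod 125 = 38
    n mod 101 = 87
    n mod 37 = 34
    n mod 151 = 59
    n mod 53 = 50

1039881038

The moduli are pairwise coprime; M = 125·101·37·151·53 = 3738401375.
M/125 = 29907211; 29907211 ≡ 86 (mod 125); 86·16 ≡ 1, so inverse 16.
M/101 = 37013875; 37013875 ≡ 1 (mod 101), inverse 1.
M/37 = 101037875; 101037875 ≡ 14 (mod 37); 14·8 ≡ 1, so inverse 8.
M/151 = 24757625; 24757625 ≡ 118 (mod 151); 118·32 ≡ 1, so inverse 32.
M/53 = 70535875; 70535875 ≡ 30 (mod 53); 30·23 ≡ 1, so inverse 23.
n ≡ 38·29907211·16 + 87·37013875·1 + 34·101037875·8 + 59·24757625·32 + 50·70535875·23 = 176744745663.
176744745663 mod 3738401375 = 1039881038.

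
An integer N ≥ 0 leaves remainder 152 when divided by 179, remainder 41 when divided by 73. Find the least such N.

11429

From N ≡ 152 (mod 179) write N = 152 + 179t. Substituting into N ≡ 41 (mod 73) gives 179t ≡ 35 (mod 73), and since 33⁻¹ ≡ 31 (mod 73), t ≡ 63. Hence N ≡ 152 + 179·63 = 11429 (mod 13067).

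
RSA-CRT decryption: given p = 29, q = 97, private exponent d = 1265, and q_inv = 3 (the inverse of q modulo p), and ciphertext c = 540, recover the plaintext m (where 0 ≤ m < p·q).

624

d_p = d mod (p−1) = 1265 mod 28 = 5; d_q = d mod (q−1) = 17.
m₁ = c^(d_p) mod p: c ≡ 18 (mod 29), and 18^5 mod 29 = 15.
m₂ = c^(d_q) mod q: c ≡ 55 (mod 97), and 55^17 mod 97 = 42.
h = q_inv·(m₁ − m₂) mod p = 3·(15 − 42) mod 29 = 6.
m = m₂ + h·q = 42 + 6·97 = 624.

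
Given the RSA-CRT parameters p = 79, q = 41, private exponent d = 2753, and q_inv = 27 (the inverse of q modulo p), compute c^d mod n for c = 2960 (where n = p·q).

1497

d_p = d mod (p−1) = 2753 mod 78 = 23; d_q = d mod (q−1) = 33.
m₁ = c^(d_p) mod p: c ≡ 37 (mod 79), and 37^23 mod 79 = 75.
m₂ = c^(d_q) mod q: c ≡ 8 (mod 41), and 8^33 mod 41 = 21.
h = q_inv·(m₁ − m₂) mod p = 27·(75 − 21) mod 79 = 36.
m = m₂ + h·q = 21 + 36·41 = 1497.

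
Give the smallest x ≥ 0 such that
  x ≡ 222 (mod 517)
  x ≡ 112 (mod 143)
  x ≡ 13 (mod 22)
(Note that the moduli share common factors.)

7977

Combine the congruences pairwise.
gcd(517, 143) = 11 and 11 | (112 − 222), so the pair is consistent; merging gives x ≡ 1256 (mod 6721), where 6721 = lcm(517, 143).
gcd(6721, 22) = 11 and 11 | (13 − 1256), so the pair is consistent; merging gives x ≡ 7977 (mod 13442), where 13442 = lcm(6721, 22).
The solution is unique modulo lcm(517, 143, 22) = 13442.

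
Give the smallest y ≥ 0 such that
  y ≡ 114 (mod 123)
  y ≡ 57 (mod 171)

gcd(123, 171) = 3 and 3 | (57 − 114), so the pair is consistent; merging gives y ≡ 2451 (mod 7011), where 7011 = lcm(123, 171).
The solution is unique modulo lcm(123, 171) = 7011.

2451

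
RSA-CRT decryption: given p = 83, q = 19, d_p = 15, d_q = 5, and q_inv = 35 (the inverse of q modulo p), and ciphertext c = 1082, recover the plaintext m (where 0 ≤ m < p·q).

m₁ = c^(d_p) mod p: c ≡ 3 (mod 83), and 3^15 mod 83 = 33.
m₂ = c^(d_q) mod q: c ≡ 18 (mod 19), and 18^5 mod 19 = 18.
h = q_inv·(m₁ − m₂) mod p = 35·(33 − 18) mod 83 = 27.
m = m₂ + h·q = 18 + 27·19 = 531.

531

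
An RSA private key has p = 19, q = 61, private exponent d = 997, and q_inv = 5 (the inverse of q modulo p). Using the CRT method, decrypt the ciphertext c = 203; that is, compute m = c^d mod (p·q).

827

d_p = d mod (p−1) = 997 mod 18 = 7; d_q = d mod (q−1) = 37.
m₁ = c^(d_p) mod p: c ≡ 13 (mod 19), and 13^7 mod 19 = 10.
m₂ = c^(d_q) mod q: c ≡ 20 (mod 61), and 20^37 mod 61 = 34.
h = q_inv·(m₁ − m₂) mod p = 5·(10 − 34) mod 19 = 13.
m = m₂ + h·q = 34 + 13·61 = 827.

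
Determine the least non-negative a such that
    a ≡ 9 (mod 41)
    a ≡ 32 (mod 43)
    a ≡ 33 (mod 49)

The moduli are pairwise coprime; N = 41·43·49 = 86387.
N/41 = 2107; 2107 ≡ 16 (mod 41); 16·18 ≡ 1, so inverse 18.
N/43 = 2009; 2009 ≡ 31 (mod 43); 31·25 ≡ 1, so inverse 25.
N/49 = 1763; 1763 ≡ 48 (mod 49); 48·48 ≡ 1, so inverse 48.
a ≡ 9·2107·18 + 32·2009·25 + 33·1763·48 = 4741126.
4741126 mod 86387 = 76228.

76228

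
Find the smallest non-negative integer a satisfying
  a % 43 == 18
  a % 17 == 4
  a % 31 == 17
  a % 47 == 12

912564

The moduli are pairwise coprime; N = 43·17·31·47 = 1065067.
N/43 = 24769; 24769 ≡ 1 (mod 43), inverse 1.
N/17 = 62651; 62651 ≡ 6 (mod 17); 6·3 ≡ 1, so inverse 3.
N/31 = 34357; 34357 ≡ 9 (mod 31); 9·7 ≡ 1, so inverse 7.
N/47 = 22661; 22661 ≡ 7 (mod 47); 7·27 ≡ 1, so inverse 27.
a ≡ 18·24769·1 + 4·62651·3 + 17·34357·7 + 12·22661·27 = 12628301.
12628301 mod 1065067 = 912564.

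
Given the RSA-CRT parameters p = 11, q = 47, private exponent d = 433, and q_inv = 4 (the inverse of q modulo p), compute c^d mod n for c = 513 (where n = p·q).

508

d_p = d mod (p−1) = 433 mod 10 = 3; d_q = d mod (q−1) = 19.
m₁ = c^(d_p) mod p: c ≡ 7 (mod 11), and 7^3 mod 11 = 2.
m₂ = c^(d_q) mod q: c ≡ 43 (mod 47), and 43^19 mod 47 = 38.
h = q_inv·(m₁ − m₂) mod p = 4·(2 − 38) mod 11 = 10.
m = m₂ + h·q = 38 + 10·47 = 508.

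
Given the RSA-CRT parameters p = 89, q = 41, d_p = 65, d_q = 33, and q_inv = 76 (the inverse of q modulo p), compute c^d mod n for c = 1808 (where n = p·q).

m₁ = c^(d_p) mod p: c ≡ 28 (mod 89), and 28^65 mod 89 = 56.
m₂ = c^(d_q) mod q: c ≡ 4 (mod 41), and 4^33 mod 41 = 23.
h = q_inv·(m₁ − m₂) mod p = 76·(56 − 23) mod 89 = 16.
m = m₂ + h·q = 23 + 16·41 = 679.

679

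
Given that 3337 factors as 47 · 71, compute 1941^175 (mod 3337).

1563

Mod 47: 1941 ≡ 14; by Fermat, exponent reduces to 175 mod 46 = 37; 14^37 ≡ 12 (mod 47).
Mod 71: 1941 ≡ 24; by Fermat, exponent reduces to 175 mod 70 = 35; 24^35 ≡ 1 (mod 71).
Combine by CRT: x ≡ 12 (mod 47), x ≡ 1 (mod 71) ⇒ x ≡ 1563 (mod 3337).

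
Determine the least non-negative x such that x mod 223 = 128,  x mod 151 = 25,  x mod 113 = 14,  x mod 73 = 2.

The moduli are pairwise coprime; N = 223·151·113·73 = 277768577.
N/223 = 1245599; 1245599 ≡ 144 (mod 223); 144·175 ≡ 1, so inverse 175.
N/151 = 1839527; 1839527 ≡ 45 (mod 151); 45·47 ≡ 1, so inverse 47.
N/113 = 2458129; 2458129 ≡ 40 (mod 113); 40·65 ≡ 1, so inverse 65.
N/73 = 3805049; 3805049 ≡ 70 (mod 73); 70·24 ≡ 1, so inverse 24.
x ≡ 128·1245599·175 + 25·1839527·47 + 14·2458129·65 + 2·3805049·24 = 32482401567.
32482401567 mod 277768577 = 261246635.

261246635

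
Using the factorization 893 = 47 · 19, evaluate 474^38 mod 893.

Mod 47: 474 ≡ 4; 4^38 ≡ 34 (mod 47).
Mod 19: 474 ≡ 18; by Fermat, exponent reduces to 38 mod 18 = 2; 18^2 ≡ 1 (mod 19).
Combine by CRT: x ≡ 34 (mod 47), x ≡ 1 (mod 19) ⇒ x ≡ 457 (mod 893).

457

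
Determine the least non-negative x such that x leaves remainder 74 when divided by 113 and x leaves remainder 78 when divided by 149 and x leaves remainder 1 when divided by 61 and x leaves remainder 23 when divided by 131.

92102193

Combine the congruences pairwise.
From x ≡ 74 (mod 113) write x = 74 + 113t. Substituting into x ≡ 78 (mod 149) gives 113t ≡ 4 (mod 149), and since 113⁻¹ ≡ 120 (mod 149), t ≡ 33. Hence x ≡ 74 + 113·33 = 3803 (mod 16837).
From x ≡ 3803 (mod 16837) write x = 3803 + 16837t. Substituting into x ≡ 1 (mod 61) gives 16837t ≡ 41 (mod 61), and since 1⁻¹ ≡ 1 (mod 61), t ≡ 41. Hence x ≡ 3803 + 16837·41 = 694120 (mod 1027057).
From x ≡ 694120 (mod 1027057) write x = 694120 + 1027057t. Substituting into x ≡ 23 (mod 131) gives 1027057t ≡ 72 (mod 131), and since 17⁻¹ ≡ 54 (mod 131), t ≡ 89. Hence x ≡ 694120 + 1027057·89 = 92102193 (mod 134544467).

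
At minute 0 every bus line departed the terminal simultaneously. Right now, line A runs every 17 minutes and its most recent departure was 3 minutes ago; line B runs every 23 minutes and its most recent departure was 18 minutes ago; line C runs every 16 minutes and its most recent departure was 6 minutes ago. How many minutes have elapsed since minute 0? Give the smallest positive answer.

From t ≡ 3 (mod 17) write t = 3 + 17s. Substituting into t ≡ 18 (mod 23) gives 17s ≡ 15 (mod 23), and since 17⁻¹ ≡ 19 (mod 23), s ≡ 9. Hence t ≡ 3 + 17·9 = 156 (mod 391).
From t ≡ 156 (mod 391) write t = 156 + 391s. Substituting into t ≡ 6 (mod 16) gives 391s ≡ 10 (mod 16), and since 7⁻¹ ≡ 7 (mod 16), s ≡ 6. Hence t ≡ 156 + 391·6 = 2502 (mod 6256).

2502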